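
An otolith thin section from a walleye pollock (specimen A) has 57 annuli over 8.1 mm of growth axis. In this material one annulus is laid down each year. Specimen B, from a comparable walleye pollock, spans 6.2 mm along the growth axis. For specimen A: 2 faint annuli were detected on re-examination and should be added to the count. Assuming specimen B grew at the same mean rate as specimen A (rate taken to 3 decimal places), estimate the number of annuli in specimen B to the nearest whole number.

Specimen A: after corrections the count is 57 + 2 = 59 annuli.
A: Extension rate ≈ 8.1 / 59 = 0.137 mm per year.
Specimen B: 6.2 mm / 0.137 mm per year = 45.26 years ≈ 45 annuli.

45 annuli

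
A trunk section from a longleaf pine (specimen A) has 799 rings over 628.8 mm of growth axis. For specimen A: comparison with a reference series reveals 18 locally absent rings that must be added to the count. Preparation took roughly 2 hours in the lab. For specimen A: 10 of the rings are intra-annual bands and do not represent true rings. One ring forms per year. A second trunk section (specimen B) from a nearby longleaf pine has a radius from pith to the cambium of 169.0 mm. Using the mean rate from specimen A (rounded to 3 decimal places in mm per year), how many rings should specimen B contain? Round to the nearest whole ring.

217 rings

Specimen A: correcting the raw count gives 799 − 10 + 18 = 807 true rings.
A: 628.8 mm over 807 years gives 628.8 / 807 ≈ 0.779 mm/year.
Specimen B: 169.0 mm / 0.779 mm per year = 216.94 years ≈ 217 rings.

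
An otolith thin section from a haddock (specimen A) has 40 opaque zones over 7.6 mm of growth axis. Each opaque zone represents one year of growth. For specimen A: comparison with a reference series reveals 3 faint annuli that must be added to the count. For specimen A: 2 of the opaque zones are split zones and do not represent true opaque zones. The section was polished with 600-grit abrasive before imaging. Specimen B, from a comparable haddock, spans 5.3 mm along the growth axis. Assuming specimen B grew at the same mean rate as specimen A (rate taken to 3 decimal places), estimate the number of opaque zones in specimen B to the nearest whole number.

29 opaque zones

Specimen A: after corrections the count is 40 − 2 + 3 = 41 opaque zones.
A: Extension rate ≈ 7.6 / 41 = 0.185 mm per year.
For B, 5.3 / 0.185 = 28.65 years ≈ 29 opaque zones.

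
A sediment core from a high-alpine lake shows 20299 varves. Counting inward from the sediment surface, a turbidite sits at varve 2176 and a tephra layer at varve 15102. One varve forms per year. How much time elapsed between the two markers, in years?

12926 yr

15102 − 2176 = 12926 varves lie between the two events.
One varve per year makes the interval 12926 years.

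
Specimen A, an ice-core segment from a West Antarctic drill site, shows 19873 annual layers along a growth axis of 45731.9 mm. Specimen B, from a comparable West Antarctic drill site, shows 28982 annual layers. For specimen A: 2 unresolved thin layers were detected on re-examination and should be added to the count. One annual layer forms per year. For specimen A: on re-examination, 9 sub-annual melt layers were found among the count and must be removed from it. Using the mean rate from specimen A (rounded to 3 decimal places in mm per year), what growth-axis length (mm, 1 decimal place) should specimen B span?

Specimen A: after corrections the count is 19873 − 9 + 2 = 19866 annual layers.
A: 45731.9 mm over 19866 years gives 45731.9 / 19866 ≈ 2.302 mm/year.
Length of B = 2.302 × 28982 = 66716.6 mm.

66716.6 mm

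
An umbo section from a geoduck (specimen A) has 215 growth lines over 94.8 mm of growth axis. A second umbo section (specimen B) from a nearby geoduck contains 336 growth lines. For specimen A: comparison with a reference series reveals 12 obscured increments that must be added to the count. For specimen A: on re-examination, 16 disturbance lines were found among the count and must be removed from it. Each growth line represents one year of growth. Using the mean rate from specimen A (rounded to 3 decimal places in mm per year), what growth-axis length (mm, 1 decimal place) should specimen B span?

Specimen A: after corrections the count is 215 − 16 + 12 = 211 growth lines.
A: Mean rate = 94.8 mm / 211 years ≈ 0.449 mm/yr.
B's length ≈ 0.449 × 336 = 150.9 mm.

150.9 mm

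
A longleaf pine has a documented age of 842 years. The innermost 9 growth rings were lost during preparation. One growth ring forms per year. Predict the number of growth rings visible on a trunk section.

833 growth rings

One growth ring per year gives 842 growth rings over 842 years.
Subtracting the 9 growth rings not captured gives 842 − 9 = 833 growth rings in the record.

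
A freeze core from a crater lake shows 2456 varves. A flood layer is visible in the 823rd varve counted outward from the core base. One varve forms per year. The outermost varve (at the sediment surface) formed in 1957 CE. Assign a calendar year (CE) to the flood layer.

324 CE

The flood layer sits at varve 823 from the core base, so 2456 − 823 = 1633 varves formed after it.
The varve at the sediment surface is 1957 CE, so the flood layer dates to 1957 − 1633 = 324 CE.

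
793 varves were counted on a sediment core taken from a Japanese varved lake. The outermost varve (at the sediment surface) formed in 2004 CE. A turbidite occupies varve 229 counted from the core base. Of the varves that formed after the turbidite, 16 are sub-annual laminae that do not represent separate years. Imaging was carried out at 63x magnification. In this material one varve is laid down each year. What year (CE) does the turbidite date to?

793 − 229 = 564 varves lie beyond the turbidite toward the sediment surface.
Removing the 16 false varves leaves 564 − 16 = 548 true varves beyond the turbidite.
The varve at the sediment surface is 2004 CE, so the turbidite dates to 2004 − 548 = 1456 CE.

1456 CE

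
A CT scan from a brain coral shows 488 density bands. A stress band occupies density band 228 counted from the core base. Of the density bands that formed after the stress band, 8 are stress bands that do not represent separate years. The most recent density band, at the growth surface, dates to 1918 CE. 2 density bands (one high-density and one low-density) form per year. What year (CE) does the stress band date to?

1792 CE

Between density band 228 and the growth surface there are 488 − 228 = 260 density bands.
Excluding 8 false density bands: 260 − 8 = 252.
Dividing by 2 density bands per year: 252 / 2 = 126 years.
1918 − 126 = 1792 CE.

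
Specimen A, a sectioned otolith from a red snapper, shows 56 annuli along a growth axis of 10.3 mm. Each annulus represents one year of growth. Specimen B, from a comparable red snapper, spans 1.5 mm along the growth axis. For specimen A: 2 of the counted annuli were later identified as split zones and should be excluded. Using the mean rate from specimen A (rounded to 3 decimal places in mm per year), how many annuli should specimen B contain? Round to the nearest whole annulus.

Specimen A: adjusted count: 56 − 2 = 54 annuli.
A: Mean rate = 10.3 mm / 54 years ≈ 0.191 mm/year.
B spans 1.5 / 0.191 = 7.85 years ≈ 8 annuli.

8 annuli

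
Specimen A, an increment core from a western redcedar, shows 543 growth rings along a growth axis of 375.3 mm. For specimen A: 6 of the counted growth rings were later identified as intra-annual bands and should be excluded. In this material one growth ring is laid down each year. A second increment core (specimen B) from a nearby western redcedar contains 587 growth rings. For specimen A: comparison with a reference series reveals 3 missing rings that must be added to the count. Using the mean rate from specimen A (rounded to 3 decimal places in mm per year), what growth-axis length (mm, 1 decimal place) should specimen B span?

408.0 mm

Specimen A: after corrections the count is 543 − 6 + 3 = 540 growth rings.
A: Mean rate = 375.3 mm / 540 years ≈ 0.695 mm/year.
B's length ≈ 0.695 × 587 = 408.0 mm.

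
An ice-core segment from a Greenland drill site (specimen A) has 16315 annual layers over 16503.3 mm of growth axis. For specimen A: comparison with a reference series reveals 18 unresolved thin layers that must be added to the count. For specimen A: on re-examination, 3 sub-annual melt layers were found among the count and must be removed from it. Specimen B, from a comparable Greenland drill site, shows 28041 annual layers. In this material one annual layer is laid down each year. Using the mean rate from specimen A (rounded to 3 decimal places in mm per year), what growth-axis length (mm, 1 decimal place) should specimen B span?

28349.5 mm

Specimen A: after corrections the count is 16315 − 3 + 18 = 16330 annual layers.
A: Mean rate = 16503.3 mm / 16330 years ≈ 1.011 mm/yr.
Length of B = 1.011 × 28041 = 28349.5 mm.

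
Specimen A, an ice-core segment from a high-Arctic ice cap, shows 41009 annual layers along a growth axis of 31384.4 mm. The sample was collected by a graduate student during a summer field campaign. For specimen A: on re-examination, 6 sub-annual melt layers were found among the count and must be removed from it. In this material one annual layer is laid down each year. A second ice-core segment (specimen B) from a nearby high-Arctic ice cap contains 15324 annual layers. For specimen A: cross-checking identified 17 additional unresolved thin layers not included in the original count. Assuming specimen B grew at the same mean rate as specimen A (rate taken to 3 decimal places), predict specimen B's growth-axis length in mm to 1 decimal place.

11722.9 mm

Specimen A: after corrections the count is 41009 − 6 + 17 = 41020 annual layers.
A: 31384.4 mm over 41020 years gives 31384.4 / 41020 ≈ 0.765 mm/yr.
B's length ≈ 0.765 × 15324 = 11722.9 mm.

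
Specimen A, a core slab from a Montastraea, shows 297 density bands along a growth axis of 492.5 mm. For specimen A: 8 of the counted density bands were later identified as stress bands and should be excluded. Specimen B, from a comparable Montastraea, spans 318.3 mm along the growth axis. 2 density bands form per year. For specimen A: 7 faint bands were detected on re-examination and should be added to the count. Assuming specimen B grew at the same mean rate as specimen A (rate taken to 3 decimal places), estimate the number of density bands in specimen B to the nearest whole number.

Specimen A: correcting the raw count gives 297 − 8 + 7 = 296 true density bands.
Specimen A: 296 density bands at 2 per year is 296 / 2 = 148 years.
A: 492.5 mm over 148 years gives 492.5 / 148 ≈ 3.328 mm/year.
For B, 318.3 / 3.328 = 95.64 years; at 2 density bands per year that is 95.64 × 2 ≈ 191 density bands.

191 density bands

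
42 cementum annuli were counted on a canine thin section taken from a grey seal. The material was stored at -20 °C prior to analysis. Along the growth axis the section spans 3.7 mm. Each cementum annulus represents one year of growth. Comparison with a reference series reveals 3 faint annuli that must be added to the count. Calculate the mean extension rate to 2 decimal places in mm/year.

0.08 mm/year

Adjusted count: 42 + 3 = 45 cementum annuli.
3.7 mm over 45 years gives 3.7 / 45 ≈ 0.08 mm/year.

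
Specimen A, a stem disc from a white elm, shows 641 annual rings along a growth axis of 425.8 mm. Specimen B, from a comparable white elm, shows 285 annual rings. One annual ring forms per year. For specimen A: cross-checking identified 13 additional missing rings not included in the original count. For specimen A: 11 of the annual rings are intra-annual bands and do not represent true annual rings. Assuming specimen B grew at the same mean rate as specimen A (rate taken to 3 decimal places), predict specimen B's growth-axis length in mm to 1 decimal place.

Specimen A: correcting the raw count gives 641 − 11 + 13 = 643 true annual rings.
A: Extension rate ≈ 425.8 / 643 = 0.662 mm/yr.
B's length ≈ 0.662 × 285 = 188.7 mm.

188.7 mm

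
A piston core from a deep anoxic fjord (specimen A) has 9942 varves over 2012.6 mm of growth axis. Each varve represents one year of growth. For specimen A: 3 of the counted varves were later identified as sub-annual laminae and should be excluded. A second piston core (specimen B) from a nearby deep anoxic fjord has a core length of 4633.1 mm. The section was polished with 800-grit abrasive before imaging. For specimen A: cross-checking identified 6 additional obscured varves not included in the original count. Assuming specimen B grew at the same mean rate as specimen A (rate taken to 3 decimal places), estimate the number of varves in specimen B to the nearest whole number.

Specimen A: correcting the raw count gives 9942 − 3 + 6 = 9945 true varves.
A: Extension rate ≈ 2012.6 / 9945 = 0.202 mm per year.
B spans 4633.1 / 0.202 = 22936.14 years ≈ 22936 varves.

22936 varves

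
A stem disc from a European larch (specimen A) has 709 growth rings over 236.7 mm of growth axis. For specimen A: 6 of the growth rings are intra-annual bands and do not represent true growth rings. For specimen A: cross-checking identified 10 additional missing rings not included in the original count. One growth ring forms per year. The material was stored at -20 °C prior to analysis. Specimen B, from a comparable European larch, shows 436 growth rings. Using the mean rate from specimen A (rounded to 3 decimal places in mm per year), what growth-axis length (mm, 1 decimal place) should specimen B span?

Specimen A: true growth ring count = 709 − 6 + 10 = 713.
A: 236.7 mm over 713 years gives 236.7 / 713 ≈ 0.332 mm per year.
Length of B = 0.332 × 436 = 144.8 mm.

144.8 mm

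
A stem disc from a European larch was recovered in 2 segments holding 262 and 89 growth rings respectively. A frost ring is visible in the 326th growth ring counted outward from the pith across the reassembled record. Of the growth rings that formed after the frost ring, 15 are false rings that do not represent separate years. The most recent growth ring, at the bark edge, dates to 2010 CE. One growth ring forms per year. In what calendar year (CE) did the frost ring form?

Total growth rings = 262 + 89 = 351.
The frost ring sits at growth ring 326 from the pith, so 351 − 326 = 25 growth rings formed after it.
Excluding 15 false growth rings: 25 − 15 = 10.
The growth ring at the bark edge is 2010 CE, so the frost ring dates to 2010 − 10 = 2000 CE.

2000 CE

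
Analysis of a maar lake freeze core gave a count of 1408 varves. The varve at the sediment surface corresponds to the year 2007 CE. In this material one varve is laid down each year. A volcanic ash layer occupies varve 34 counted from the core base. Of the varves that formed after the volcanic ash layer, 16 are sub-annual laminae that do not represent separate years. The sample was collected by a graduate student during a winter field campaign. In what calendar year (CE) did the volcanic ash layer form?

649 CE

1408 − 34 = 1374 varves lie beyond the volcanic ash layer toward the sediment surface.
Excluding 16 false varves: 1374 − 16 = 1358.
The varve at the sediment surface is 2007 CE, so the volcanic ash layer dates to 2007 − 1358 = 649 CE.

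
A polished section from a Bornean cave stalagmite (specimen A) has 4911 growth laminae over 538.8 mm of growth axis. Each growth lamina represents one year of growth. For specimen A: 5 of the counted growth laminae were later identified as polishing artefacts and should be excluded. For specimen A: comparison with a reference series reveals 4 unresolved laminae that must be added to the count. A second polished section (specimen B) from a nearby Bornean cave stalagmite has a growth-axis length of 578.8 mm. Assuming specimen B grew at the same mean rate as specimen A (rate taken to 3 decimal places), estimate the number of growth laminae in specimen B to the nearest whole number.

Specimen A: true growth lamina count = 4911 − 5 + 4 = 4910.
A: Extension rate ≈ 538.8 / 4910 = 0.110 mm/yr.
B spans 578.8 / 0.110 = 5261.82 years ≈ 5262 growth laminae.

5262 growth laminae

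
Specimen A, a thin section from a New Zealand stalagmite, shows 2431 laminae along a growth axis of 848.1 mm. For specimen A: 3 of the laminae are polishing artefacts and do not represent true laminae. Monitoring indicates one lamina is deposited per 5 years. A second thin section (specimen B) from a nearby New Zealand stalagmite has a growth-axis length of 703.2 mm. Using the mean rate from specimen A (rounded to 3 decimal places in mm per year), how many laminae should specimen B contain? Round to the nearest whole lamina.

2009 laminae

Specimen A: after corrections the count is 2431 − 3 = 2428 laminae.
Specimen A: at 5 years per lamina, 2428 × 5 = 12140 years.
A: 848.1 mm over 12140 years gives 848.1 / 12140 ≈ 0.070 mm/yr.
Specimen B: 703.2 mm / 0.070 mm per year = 10045.71 years; at 5 years per lamina that is 10045.71 / 5 ≈ 2009 laminae.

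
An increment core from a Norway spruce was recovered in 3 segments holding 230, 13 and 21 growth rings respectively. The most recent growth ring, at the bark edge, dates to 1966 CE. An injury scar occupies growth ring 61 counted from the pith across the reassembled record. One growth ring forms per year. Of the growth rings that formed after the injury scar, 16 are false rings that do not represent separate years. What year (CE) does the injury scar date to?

Total growth rings = 230 + 13 + 21 = 264.
Between growth ring 61 and the bark edge there are 264 − 61 = 203 growth rings.
Removing the 16 false growth rings leaves 203 − 16 = 187 true growth rings beyond the injury scar.
The growth ring at the bark edge is 1966 CE, so the injury scar dates to 1966 − 187 = 1779 CE.

1779 CE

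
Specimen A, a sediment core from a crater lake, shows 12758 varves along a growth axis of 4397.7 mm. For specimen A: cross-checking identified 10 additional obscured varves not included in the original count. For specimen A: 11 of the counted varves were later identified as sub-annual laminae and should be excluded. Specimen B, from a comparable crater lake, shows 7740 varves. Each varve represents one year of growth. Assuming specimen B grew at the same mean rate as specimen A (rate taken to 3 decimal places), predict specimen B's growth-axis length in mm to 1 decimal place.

2670.3 mm

Specimen A: after corrections the count is 12758 − 11 + 10 = 12757 varves.
A: Mean rate = 4397.7 mm / 12757 years ≈ 0.345 mm/year.
For B, 0.345 mm/year × 7740 years = 2670.3 mm.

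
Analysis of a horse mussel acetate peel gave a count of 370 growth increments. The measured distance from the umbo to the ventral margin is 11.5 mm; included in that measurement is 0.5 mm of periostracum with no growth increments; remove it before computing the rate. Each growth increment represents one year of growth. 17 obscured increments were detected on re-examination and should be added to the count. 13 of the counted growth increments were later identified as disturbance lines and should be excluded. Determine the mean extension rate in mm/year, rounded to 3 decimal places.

0.029 mm/year

After corrections the count is 370 − 13 + 17 = 374 growth increments.
The growth record spans 11.5 − 0.5 = 11.0 mm.
Mean rate = 11.0 mm / 374 years ≈ 0.029 mm/year.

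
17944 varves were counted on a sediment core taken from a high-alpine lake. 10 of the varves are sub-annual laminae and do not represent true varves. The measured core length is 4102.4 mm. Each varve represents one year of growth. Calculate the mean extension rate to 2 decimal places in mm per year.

0.23 mm per year

Adjusted count: 17944 − 10 = 17934 varves.
Mean rate = 4102.4 mm / 17934 years ≈ 0.23 mm per year.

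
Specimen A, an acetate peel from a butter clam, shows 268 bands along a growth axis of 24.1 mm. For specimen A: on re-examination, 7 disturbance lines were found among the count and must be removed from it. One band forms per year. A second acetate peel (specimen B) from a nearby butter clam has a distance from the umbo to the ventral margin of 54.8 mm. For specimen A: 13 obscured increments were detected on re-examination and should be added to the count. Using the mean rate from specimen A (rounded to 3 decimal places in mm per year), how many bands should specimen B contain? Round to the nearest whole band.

623 bands

Specimen A: adjusted count: 268 − 7 + 13 = 274 bands.
A: Extension rate ≈ 24.1 / 274 = 0.088 mm/year.
For B, 54.8 / 0.088 = 622.73 years ≈ 623 bands.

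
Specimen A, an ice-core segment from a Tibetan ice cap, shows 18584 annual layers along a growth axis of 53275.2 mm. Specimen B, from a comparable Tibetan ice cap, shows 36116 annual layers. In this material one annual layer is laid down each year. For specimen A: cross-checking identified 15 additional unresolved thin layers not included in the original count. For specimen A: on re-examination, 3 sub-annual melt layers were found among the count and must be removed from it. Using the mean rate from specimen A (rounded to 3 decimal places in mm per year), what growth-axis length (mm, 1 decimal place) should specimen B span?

Specimen A: adjusted count: 18584 − 3 + 15 = 18596 annual layers.
A: Extension rate ≈ 53275.2 / 18596 = 2.865 mm/year.
B's length ≈ 2.865 × 36116 = 103472.3 mm.

103472.3 mm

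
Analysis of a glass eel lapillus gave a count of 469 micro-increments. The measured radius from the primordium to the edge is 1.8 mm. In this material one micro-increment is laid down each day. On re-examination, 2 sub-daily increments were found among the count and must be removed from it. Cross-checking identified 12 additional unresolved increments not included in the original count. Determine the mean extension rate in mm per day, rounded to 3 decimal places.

0.004 mm per day

After corrections the count is 469 − 2 + 12 = 479 micro-increments.
Mean rate = 1.8 mm / 479 days ≈ 0.004 mm per day.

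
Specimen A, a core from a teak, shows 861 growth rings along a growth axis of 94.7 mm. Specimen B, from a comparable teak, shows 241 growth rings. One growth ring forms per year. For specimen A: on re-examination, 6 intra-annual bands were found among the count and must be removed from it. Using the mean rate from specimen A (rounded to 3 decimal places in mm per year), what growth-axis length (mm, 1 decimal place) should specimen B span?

26.8 mm

Specimen A: correcting the raw count gives 861 − 6 = 855 true growth rings.
A: 94.7 mm over 855 years gives 94.7 / 855 ≈ 0.111 mm/yr.
For B, 0.111 mm/year × 241 years = 26.8 mm.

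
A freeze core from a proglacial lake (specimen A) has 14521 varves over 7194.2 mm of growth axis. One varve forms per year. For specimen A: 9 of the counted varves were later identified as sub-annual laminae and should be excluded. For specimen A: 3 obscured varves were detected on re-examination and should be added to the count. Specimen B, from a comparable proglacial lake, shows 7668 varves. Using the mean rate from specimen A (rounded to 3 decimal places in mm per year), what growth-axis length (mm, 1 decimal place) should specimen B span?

Specimen A: true varve count = 14521 − 9 + 3 = 14515.
A: Extension rate ≈ 7194.2 / 14515 = 0.496 mm/yr.
Length of B = 0.496 × 7668 = 3803.3 mm.

3803.3 mm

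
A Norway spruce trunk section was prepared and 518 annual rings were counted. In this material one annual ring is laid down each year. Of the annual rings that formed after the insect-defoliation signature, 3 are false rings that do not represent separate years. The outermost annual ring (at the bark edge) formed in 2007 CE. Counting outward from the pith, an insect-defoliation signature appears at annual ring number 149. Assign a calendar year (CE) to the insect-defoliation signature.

1641 CE

Between annual ring 149 and the bark edge there are 518 − 149 = 369 annual rings.
Excluding 3 false annual rings: 369 − 3 = 366.
2007 − 366 = 1641 CE.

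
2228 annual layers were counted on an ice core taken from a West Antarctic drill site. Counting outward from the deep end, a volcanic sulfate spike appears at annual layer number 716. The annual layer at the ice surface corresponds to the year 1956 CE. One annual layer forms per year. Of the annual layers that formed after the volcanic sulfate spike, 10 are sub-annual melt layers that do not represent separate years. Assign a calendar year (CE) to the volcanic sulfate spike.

2228 − 716 = 1512 annual layers lie beyond the volcanic sulfate spike toward the ice surface.
1512 − 10 false = 1502 true annual layers after the volcanic sulfate spike.
1956 − 1502 = 454 CE.

454 CE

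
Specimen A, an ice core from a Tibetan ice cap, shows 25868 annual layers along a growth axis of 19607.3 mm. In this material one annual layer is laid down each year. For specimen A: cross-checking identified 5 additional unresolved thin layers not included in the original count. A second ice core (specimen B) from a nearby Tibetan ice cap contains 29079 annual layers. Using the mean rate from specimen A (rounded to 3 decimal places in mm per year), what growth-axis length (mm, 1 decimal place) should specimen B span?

Specimen A: adjusted count: 25868 + 5 = 25873 annual layers.
A: Extension rate ≈ 19607.3 / 25873 = 0.758 mm/year.
For B, 0.758 mm/year × 29079 years = 22041.9 mm.

22041.9 mm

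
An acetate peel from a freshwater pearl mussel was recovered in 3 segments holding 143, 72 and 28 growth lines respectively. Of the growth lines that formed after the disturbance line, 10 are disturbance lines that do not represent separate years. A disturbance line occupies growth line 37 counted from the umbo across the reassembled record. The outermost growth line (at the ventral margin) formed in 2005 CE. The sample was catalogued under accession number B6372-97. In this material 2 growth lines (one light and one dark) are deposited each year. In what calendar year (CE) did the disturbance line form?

1907 CE

Total growth lines = 143 + 72 + 28 = 243.
Between growth line 37 and the ventral margin there are 243 − 37 = 206 growth lines.
206 − 10 false = 196 true growth lines after the disturbance line.
With 2 growth lines per year, 196 / 2 = 98 years.
Counting back 98 years from 2005 CE places the disturbance line in 2005 − 98 = 1907 CE.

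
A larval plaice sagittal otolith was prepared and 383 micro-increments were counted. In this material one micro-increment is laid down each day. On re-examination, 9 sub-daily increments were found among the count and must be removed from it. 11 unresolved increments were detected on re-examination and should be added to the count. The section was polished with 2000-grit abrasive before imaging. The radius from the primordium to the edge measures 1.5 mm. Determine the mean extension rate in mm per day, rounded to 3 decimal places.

0.004 mm per day

True micro-increment count = 383 − 9 + 11 = 385.
Mean rate = 1.5 mm / 385 days ≈ 0.004 mm per day.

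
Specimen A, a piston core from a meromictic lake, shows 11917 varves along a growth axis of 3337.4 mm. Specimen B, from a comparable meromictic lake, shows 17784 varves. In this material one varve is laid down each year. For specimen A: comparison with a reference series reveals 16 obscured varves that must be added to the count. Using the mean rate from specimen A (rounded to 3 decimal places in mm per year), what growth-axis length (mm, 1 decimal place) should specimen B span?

Specimen A: correcting the raw count gives 11917 + 16 = 11933 true varves.
A: 3337.4 mm over 11933 years gives 3337.4 / 11933 ≈ 0.280 mm/yr.
Length of B = 0.280 × 17784 = 4979.5 mm.

4979.5 mm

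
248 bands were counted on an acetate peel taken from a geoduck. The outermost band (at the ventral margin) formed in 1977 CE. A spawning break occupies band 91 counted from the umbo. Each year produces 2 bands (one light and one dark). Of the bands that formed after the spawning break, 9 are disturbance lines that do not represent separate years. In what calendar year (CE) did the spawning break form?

1903 CE

248 − 91 = 157 bands lie beyond the spawning break toward the ventral margin.
Removing the 9 false bands leaves 157 − 9 = 148 true bands beyond the spawning break.
Dividing by 2 bands per year: 148 / 2 = 74 years.
The band at the ventral margin is 1977 CE, so the spawning break dates to 1977 − 74 = 1903 CE.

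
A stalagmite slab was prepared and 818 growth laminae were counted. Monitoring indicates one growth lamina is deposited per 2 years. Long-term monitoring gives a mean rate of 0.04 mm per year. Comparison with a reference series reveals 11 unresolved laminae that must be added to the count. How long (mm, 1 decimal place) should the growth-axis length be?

66.3 mm

After corrections the count is 818 + 11 = 829 growth laminae.
At 2 years per growth lamina, 829 × 2 = 1658 years.
Length ≈ 0.04 × 1658 = 66.3 mm.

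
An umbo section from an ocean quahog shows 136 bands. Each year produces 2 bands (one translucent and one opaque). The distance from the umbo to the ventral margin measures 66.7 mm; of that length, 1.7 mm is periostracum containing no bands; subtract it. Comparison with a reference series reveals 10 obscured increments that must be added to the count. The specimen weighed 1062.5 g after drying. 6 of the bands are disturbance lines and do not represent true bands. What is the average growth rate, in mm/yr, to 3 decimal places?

Correcting the raw count gives 136 − 6 + 10 = 140 true bands.
With 2 bands per year, 140 / 2 = 70 years.
Removing the 1.7 mm offcut leaves 66.7 − 1.7 = 65.0 mm.
Extension rate ≈ 65.0 / 70 = 0.929 mm/yr.

0.929 mm/yr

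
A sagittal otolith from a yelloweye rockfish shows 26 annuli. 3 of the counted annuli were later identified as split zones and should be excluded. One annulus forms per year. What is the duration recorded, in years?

23 years

True annulus count = 26 − 3 = 23.
One annulus per year makes the duration 23 years.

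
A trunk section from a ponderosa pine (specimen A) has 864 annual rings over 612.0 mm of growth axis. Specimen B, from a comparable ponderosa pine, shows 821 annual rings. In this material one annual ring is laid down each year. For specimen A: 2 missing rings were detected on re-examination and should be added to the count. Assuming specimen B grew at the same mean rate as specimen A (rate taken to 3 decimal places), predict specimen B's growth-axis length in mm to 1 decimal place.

580.4 mm

Specimen A: true annual ring count = 864 + 2 = 866.
A: 612.0 mm over 866 years gives 612.0 / 866 ≈ 0.707 mm/year.
For B, 0.707 mm/year × 821 years = 580.4 mm.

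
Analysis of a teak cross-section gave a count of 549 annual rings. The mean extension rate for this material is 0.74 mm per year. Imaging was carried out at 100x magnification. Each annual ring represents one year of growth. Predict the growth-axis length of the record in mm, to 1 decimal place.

549 years of growth are recorded.
Predicted length = 0.74 mm/year × 549 years = 406.3 mm.

406.3 mm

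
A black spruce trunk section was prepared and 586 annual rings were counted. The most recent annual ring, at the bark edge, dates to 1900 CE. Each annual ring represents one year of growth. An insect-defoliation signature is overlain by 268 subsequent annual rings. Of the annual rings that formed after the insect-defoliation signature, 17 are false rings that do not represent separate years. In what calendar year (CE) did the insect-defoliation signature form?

268 annual rings post-date the insect-defoliation signature.
Excluding 17 false annual rings: 268 − 17 = 251.
1900 − 251 = 1649 CE.

1649 CE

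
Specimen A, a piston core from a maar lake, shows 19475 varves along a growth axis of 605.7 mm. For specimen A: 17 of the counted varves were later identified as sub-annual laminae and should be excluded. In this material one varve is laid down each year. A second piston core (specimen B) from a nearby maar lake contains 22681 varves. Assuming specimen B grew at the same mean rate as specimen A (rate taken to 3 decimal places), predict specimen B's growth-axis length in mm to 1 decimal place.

Specimen A: after corrections the count is 19475 − 17 = 19458 varves.
A: 605.7 mm over 19458 years gives 605.7 / 19458 ≈ 0.031 mm/yr.
B's length ≈ 0.031 × 22681 = 703.1 mm.

703.1 mm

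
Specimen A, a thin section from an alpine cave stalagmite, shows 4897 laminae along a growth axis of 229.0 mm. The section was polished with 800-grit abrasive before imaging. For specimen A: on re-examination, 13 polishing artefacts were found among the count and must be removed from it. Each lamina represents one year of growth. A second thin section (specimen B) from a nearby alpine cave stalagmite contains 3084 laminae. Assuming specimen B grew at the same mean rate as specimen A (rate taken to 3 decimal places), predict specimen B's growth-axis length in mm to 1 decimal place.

Specimen A: true lamina count = 4897 − 13 = 4884.
A: Extension rate ≈ 229.0 / 4884 = 0.047 mm per year.
B's length ≈ 0.047 × 3084 = 144.9 mm.

144.9 mm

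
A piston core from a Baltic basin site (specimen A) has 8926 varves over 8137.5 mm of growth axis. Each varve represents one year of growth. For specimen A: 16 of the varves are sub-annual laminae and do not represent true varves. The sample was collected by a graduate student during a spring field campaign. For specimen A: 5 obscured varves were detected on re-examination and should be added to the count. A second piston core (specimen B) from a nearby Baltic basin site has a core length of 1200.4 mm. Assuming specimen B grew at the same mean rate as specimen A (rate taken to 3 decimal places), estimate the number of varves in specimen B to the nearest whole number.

1315 varves

Specimen A: adjusted count: 8926 − 16 + 5 = 8915 varves.
A: 8137.5 mm over 8915 years gives 8137.5 / 8915 ≈ 0.913 mm/yr.
Specimen B: 1200.4 mm / 0.913 mm per year = 1314.79 years ≈ 1315 varves.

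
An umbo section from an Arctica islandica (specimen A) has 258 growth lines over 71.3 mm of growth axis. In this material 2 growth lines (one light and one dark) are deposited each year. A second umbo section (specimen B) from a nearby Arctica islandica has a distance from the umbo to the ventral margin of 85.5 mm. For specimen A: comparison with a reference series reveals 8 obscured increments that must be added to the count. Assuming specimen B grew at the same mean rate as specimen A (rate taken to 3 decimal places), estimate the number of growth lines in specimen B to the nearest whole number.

319 growth lines

Specimen A: adjusted count: 258 + 8 = 266 growth lines.
Specimen A: dividing by 2 growth lines per year: 266 / 2 = 133 years.
A: 71.3 mm over 133 years gives 71.3 / 133 ≈ 0.536 mm per year.
For B, 85.5 / 0.536 = 159.51 years; at 2 growth lines per year that is 159.51 × 2 ≈ 319 growth lines.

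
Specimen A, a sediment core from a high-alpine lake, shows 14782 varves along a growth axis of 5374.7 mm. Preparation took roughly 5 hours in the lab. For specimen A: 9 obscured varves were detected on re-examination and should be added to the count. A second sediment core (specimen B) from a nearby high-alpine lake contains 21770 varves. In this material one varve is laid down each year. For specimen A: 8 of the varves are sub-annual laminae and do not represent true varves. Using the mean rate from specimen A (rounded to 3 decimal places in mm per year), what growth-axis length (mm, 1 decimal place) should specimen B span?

7924.3 mm

Specimen A: true varve count = 14782 − 8 + 9 = 14783.
A: Extension rate ≈ 5374.7 / 14783 = 0.364 mm/yr.
Length of B = 0.364 × 21770 = 7924.3 mm.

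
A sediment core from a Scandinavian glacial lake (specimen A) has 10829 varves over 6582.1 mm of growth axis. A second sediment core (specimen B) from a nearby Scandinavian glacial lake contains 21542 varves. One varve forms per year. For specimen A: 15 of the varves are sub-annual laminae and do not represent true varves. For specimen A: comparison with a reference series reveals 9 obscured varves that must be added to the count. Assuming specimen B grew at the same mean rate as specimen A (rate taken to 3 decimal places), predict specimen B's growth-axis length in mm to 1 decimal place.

Specimen A: true varve count = 10829 − 15 + 9 = 10823.
A: Extension rate ≈ 6582.1 / 10823 = 0.608 mm/year.
B's length ≈ 0.608 × 21542 = 13097.5 mm.

13097.5 mm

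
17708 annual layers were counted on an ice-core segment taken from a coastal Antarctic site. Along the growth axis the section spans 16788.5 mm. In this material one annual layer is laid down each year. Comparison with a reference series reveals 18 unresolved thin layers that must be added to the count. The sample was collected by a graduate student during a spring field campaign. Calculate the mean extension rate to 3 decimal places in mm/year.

After corrections the count is 17708 + 18 = 17726 annual layers.
Extension rate ≈ 16788.5 / 17726 = 0.947 mm/year.

0.947 mm/year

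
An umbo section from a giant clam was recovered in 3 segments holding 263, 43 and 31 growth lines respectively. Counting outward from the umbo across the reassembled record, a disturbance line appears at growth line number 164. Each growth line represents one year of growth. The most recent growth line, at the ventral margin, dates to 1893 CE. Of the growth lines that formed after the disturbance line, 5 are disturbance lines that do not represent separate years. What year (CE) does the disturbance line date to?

Total growth lines = 263 + 43 + 31 = 337.
Between growth line 164 and the ventral margin there are 337 − 164 = 173 growth lines.
173 − 5 false = 168 true growth lines after the disturbance line.
The growth line at the ventral margin is 1893 CE, so the disturbance line dates to 1893 − 168 = 1725 CE.

1725 CE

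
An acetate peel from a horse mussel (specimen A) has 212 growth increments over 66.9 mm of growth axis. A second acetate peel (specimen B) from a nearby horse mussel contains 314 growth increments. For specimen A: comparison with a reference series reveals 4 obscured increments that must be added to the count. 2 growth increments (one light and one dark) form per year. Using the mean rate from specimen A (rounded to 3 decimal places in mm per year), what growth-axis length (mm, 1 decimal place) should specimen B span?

Specimen A: after corrections the count is 212 + 4 = 216 growth increments.
Specimen A: 216 growth increments at 2 per year is 216 / 2 = 108 years.
A: 66.9 mm over 108 years gives 66.9 / 108 ≈ 0.619 mm/yr.
Specimen B: dividing by 2 growth increments per year: 314 / 2 = 157 years. For B, 0.619 mm/year × 157 years = 97.2 mm.

97.2 mm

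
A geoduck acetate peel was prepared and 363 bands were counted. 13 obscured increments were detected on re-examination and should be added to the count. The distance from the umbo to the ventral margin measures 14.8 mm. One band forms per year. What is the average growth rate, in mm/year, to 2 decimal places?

0.04 mm/year

Correcting the raw count gives 363 + 13 = 376 true bands.
14.8 mm over 376 years gives 14.8 / 376 ≈ 0.04 mm/year.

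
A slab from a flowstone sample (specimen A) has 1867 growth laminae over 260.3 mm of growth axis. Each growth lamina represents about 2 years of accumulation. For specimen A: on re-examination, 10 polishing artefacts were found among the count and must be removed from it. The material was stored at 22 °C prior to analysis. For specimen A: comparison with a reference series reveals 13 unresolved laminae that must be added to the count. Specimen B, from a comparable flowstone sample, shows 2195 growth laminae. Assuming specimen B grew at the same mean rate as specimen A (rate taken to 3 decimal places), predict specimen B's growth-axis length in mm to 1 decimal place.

Specimen A: after corrections the count is 1867 − 10 + 13 = 1870 growth laminae.
Specimen A: 1870 growth laminae at 2 years each span 1870 × 2 = 3740 years.
A: Mean rate = 260.3 mm / 3740 years ≈ 0.070 mm per year.
Specimen B: at 2 years per growth lamina, 2195 × 2 = 4390 years. B's length ≈ 0.070 × 4390 = 307.3 mm.

307.3 mm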